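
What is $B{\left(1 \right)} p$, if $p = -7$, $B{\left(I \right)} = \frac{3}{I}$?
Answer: $-21$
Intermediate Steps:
$B{\left(1 \right)} p = \frac{3}{1} \left(-7\right) = 3 \cdot 1 \left(-7\right) = 3 \left(-7\right) = -21$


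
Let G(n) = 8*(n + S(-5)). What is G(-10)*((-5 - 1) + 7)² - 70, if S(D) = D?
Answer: -190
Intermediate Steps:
G(n) = -40 + 8*n (G(n) = 8*(n - 5) = 8*(-5 + n) = -40 + 8*n)
G(-10)*((-5 - 1) + 7)² - 70 = (-40 + 8*(-10))*((-5 - 1) + 7)² - 70 = (-40 - 80)*(-6 + 7)² - 70 = -120*1² - 70 = -120*1 - 70 = -120 - 70 = -190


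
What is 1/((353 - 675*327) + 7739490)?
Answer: 1/7519118 ≈ 1.3299e-7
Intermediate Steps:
1/((353 - 675*327) + 7739490) = 1/((353 - 220725) + 7739490) = 1/(-220372 + 7739490) = 1/7519118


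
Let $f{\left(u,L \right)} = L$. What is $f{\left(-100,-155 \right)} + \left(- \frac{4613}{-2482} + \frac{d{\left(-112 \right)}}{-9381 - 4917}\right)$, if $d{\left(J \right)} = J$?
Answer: $- \frac{2717174461}{17743818} \approx -153.13$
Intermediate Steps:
$f{\left(-100,-155 \right)} + \left(- \frac{4613}{-2482} + \frac{d{\left(-112 \right)}}{-9381 - 4917}\right) = -155 - \left(- \frac{4613}{2482} + \frac{112}{-9381 - 4917}\right) = -155 - \left(- \frac{4613}{2482} + \frac{112}{-14298}\right) = -155 + \left(\frac{4613}{2482} - - \frac{56}{7149}\right) = -155 + \left(\frac{4613}{2482} + \frac{56}{7149}\right) = -155 + \frac{33117329}{17743818} = - \frac{2717174461}{17743818}$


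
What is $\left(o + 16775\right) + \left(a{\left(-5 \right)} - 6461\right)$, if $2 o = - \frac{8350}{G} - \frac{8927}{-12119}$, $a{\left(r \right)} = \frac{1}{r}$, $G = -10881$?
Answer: $\frac{13601473682467}{1318668390} \approx 10315.0$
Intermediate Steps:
$o = \frac{198328337}{263733678}$ ($o = \frac{- \frac{8350}{-10881} - \frac{8927}{-12119}}{2} = \frac{\left(-8350\right) \left(- \frac{1}{10881}\right) - - \frac{8927}{12119}}{2} = \frac{\frac{8350}{10881} + \frac{8927}{12119}}{2} = \frac{1}{2} \cdot \frac{198328337}{131866839} = \frac{198328337}{263733678} \approx 0.752$)
$\left(o + 16775\right) + \left(a{\left(-5 \right)} - 6461\right) = \left(\frac{198328337}{263733678} + 16775\right) + \left(\frac{1}{-5} - 6461\right) = \frac{4424330776787}{263733678} - \frac{32306}{5} = \frac{13601473682467}{1318668390}$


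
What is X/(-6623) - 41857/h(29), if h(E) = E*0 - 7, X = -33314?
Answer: 277452109/46361 ≈ 5984.6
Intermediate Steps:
h(E) = -7 (h(E) = 0 - 7 = -7)
X/(-6623) - 41857/h(29) = -33314/(-6623) - 41857/(-7) = -33314*(-1/6623) - 41857*(-⅐) = 33314/6623 + 41857/7 = 277452109/46361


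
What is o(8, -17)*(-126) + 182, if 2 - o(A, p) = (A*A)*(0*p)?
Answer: -70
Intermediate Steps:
o(A, p) = 2 (o(A, p) = 2 - A*A*0*p = 2 - A²*0 = 2 - 1*0 = 2 + 0 = 2)
o(8, -17)*(-126) + 182 = 2*(-126) + 182 = -252 + 182 = -70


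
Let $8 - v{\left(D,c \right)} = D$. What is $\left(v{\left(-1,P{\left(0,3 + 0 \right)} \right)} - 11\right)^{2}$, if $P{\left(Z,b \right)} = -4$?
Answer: $4$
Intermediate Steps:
$v{\left(D,c \right)} = 8 - D$
$\left(v{\left(-1,P{\left(0,3 + 0 \right)} \right)} - 11\right)^{2} = \left(\left(8 - -1\right) - 11\right)^{2} = \left(\left(8 + 1\right) - 11\right)^{2} = \left(9 - 11\right)^{2} = \left(-2\right)^{2} = 4$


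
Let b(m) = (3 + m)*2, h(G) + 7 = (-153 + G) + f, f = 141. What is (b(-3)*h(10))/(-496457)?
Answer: 0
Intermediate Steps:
h(G) = -19 + G (h(G) = -7 + ((-153 + G) + 141) = -7 + (-12 + G) = -19 + G)
b(m) = 6 + 2*m
(b(-3)*h(10))/(-496457) = ((6 + 2*(-3))*(-19 + 10))/(-496457) = ((6 - 6)*(-9))*(-1/496457) = (0*(-9))*(-1/496457) = 0*(-1/496457) = 0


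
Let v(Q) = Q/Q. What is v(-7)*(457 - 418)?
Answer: 39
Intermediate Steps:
v(Q) = 1
v(-7)*(457 - 418) = 1*(457 - 418) = 1*39 = 39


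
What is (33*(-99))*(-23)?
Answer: 75141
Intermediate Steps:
(33*(-99))*(-23) = -3267*(-23) = 75141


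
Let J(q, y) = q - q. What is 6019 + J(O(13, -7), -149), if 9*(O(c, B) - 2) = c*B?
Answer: 6019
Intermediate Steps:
O(c, B) = 2 + B*c/9 (O(c, B) = 2 + (c*B)/9 = 2 + (B*c)/9 = 2 + B*c/9)
J(q, y) = 0
6019 + J(O(13, -7), -149) = 6019 + 0 = 6019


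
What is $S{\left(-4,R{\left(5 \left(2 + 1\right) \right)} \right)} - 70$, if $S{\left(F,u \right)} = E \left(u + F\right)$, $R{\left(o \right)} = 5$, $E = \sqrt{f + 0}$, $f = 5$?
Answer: $-70 + \sqrt{5} \approx -67.764$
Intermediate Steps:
$E = \sqrt{5}$ ($E = \sqrt{5 + 0} = \sqrt{5} \approx 2.2361$)
$S{\left(F,u \right)} = \sqrt{5} \left(F + u\right)$ ($S{\left(F,u \right)} = \sqrt{5} \left(u + F\right) = \sqrt{5} \left(F + u\right)$)
$S{\left(-4,R{\left(5 \left(2 + 1\right) \right)} \right)} - 70 = \sqrt{5} \left(-4 + 5\right) - 70 = \sqrt{5} \cdot 1 - 70 = \sqrt{5} - 70 = -70 + \sqrt{5}$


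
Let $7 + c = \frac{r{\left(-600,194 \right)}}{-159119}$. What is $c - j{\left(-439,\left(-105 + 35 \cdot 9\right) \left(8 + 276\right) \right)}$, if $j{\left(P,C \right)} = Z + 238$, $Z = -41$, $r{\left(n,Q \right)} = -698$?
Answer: $- \frac{32459578}{159119} \approx -204.0$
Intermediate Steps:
$j{\left(P,C \right)} = 197$ ($j{\left(P,C \right)} = -41 + 238 = 197$)
$c = - \frac{1113135}{159119}$ ($c = -7 - \frac{698}{-159119} = -7 - - \frac{698}{159119} = -7 + \frac{698}{159119} = - \frac{1113135}{159119} \approx -6.9956$)
$c - j{\left(-439,\left(-105 + 35 \cdot 9\right) \left(8 + 276\right) \right)} = - \frac{1113135}{159119} - 197 = - \frac{32459578}{159119}$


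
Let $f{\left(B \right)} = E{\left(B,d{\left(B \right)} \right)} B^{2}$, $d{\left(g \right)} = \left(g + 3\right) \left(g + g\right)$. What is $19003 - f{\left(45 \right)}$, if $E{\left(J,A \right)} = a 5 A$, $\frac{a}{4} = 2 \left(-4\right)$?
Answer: $1399699003$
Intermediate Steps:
$a = -32$ ($a = 4 \cdot 2 \left(-4\right) = 4 \left(-8\right) = -32$)
$d{\left(g \right)} = 2 g \left(3 + g\right)$ ($d{\left(g \right)} = \left(3 + g\right) 2 g = 2 g \left(3 + g\right)$)
$E{\left(J,A \right)} = - 160 A$ ($E{\left(J,A \right)} = \left(-32\right) 5 A = - 160 A$)
$f{\left(B \right)} = - 320 B^{3} \left(3 + B\right)$ ($f{\left(B \right)} = - 160 \cdot 2 B \left(3 + B\right) B^{2} = - 320 B \left(3 + B\right) B^{2} = - 320 B^{3} \left(3 + B\right)$)
$19003 - f{\left(45 \right)} = 19003 - 320 \cdot 45^{3} \left(-3 - 45\right) = 19003 - 320 \cdot 91125 \left(-3 - 45\right) = 19003 - 320 \cdot 91125 \left(-48\right) = 19003 - -1399680000 = 19003 + 1399680000 = 1399699003$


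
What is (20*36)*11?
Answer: 7920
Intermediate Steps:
(20*36)*11 = 720*11 = 7920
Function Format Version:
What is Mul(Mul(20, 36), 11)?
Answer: 7920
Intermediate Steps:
Mul(Mul(20, 36), 11) = Mul(720, 11) = 7920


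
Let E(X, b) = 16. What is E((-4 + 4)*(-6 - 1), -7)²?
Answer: 256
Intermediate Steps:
E((-4 + 4)*(-6 - 1), -7)² = 16² = 256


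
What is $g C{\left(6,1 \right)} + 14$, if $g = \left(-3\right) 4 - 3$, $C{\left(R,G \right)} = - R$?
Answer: $104$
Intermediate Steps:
$g = -15$ ($g = -12 - 3 = -15$)
$g C{\left(6,1 \right)} + 14 = - 15 \left(\left(-1\right) 6\right) + 14 = \left(-15\right) \left(-6\right) + 14 = 90 + 14 = 104$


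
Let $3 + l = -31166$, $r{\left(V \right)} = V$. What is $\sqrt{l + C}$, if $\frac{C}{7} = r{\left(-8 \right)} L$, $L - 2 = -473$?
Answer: $i \sqrt{4793} \approx 69.231 i$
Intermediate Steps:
$L = -471$ ($L = 2 - 473 = -471$)
$C = 26376$ ($C = 7 \left(\left(-8\right) \left(-471\right)\right) = 7 \cdot 3768 = 26376$)
$l = -31169$ ($l = -3 - 31166 = -31169$)
$\sqrt{l + C} = \sqrt{-31169 + 26376} = \sqrt{-4793} = i \sqrt{4793}$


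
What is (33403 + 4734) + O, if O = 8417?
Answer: 46554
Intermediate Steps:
(33403 + 4734) + O = (33403 + 4734) + 8417 = 38137 + 8417 = 46554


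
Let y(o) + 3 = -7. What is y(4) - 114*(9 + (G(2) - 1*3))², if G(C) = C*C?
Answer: -11410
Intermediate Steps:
y(o) = -10 (y(o) = -3 - 7 = -10)
G(C) = C²
y(4) - 114*(9 + (G(2) - 1*3))² = -10 - 114*(9 + (2² - 1*3))² = -10 - 114*(9 + (4 - 3))² = -10 - 114*(9 + 1)² = -10 - 114*10² = -10 - 114*100 = -10 - 11400 = -11410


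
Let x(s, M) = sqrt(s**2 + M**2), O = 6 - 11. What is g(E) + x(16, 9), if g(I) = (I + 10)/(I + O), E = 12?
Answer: 22/7 + sqrt(337) ≈ 21.500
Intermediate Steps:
O = -5
x(s, M) = sqrt(M**2 + s**2)
g(I) = (10 + I)/(-5 + I) (g(I) = (I + 10)/(I - 5) = (10 + I)/(-5 + I))
g(E) + x(16, 9) = (10 + 12)/(-5 + 12) + sqrt(9**2 + 16**2) = 22/7 + sqrt(81 + 256) = (1/7)*22 + sqrt(337) = 22/7 + sqrt(337)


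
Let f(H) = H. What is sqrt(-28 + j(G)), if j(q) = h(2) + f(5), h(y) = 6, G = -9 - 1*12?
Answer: I*sqrt(17) ≈ 4.1231*I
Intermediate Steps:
G = -21 (G = -9 - 12 = -21)
j(q) = 11 (j(q) = 6 + 5 = 11)
sqrt(-28 + j(G)) = sqrt(-28 + 11) = sqrt(-17) = I*sqrt(17)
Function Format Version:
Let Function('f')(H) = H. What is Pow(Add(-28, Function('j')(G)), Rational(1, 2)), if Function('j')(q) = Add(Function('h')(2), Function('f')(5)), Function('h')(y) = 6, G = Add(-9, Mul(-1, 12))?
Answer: Mul(I, Pow(17, Rational(1, 2))) ≈ Mul(4.1231, I)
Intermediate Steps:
G = -21 (G = Add(-9, -12) = -21)
Function('j')(q) = 11 (Function('j')(q) = Add(6, 5) = 11)
Pow(Add(-28, Function('j')(G)), Rational(1, 2)) = Pow(Add(-28, 11), Rational(1, 2)) = Pow(-17, Rational(1, 2)) = Mul(I, Pow(17, Rational(1, 2)))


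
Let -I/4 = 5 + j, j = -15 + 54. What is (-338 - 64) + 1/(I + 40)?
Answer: -54673/136 ≈ -402.01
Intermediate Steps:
j = 39
I = -176 (I = -4*(5 + 39) = -4*44 = -176)
(-338 - 64) + 1/(I + 40) = (-338 - 64) + 1/(-176 + 40) = -402 + 1/(-136) = -402 - 1/136 = -54673/136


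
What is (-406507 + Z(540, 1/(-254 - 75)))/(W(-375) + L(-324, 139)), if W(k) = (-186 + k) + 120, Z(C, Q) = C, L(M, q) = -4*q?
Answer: 405967/997 ≈ 407.19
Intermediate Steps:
W(k) = -66 + k
(-406507 + Z(540, 1/(-254 - 75)))/(W(-375) + L(-324, 139)) = (-406507 + 540)/((-66 - 375) - 4*139) = -405967/(-441 - 556) = -405967/(-997) = -405967*(-1/997) = 405967/997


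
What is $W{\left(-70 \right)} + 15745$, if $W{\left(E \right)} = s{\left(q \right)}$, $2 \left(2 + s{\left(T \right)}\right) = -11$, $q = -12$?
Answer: $\frac{31475}{2} \approx 15738.0$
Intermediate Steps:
$s{\left(T \right)} = - \frac{15}{2}$ ($s{\left(T \right)} = -2 + \frac{1}{2} \left(-11\right) = -2 - \frac{11}{2} = - \frac{15}{2}$)
$W{\left(E \right)} = - \frac{15}{2}$
$W{\left(-70 \right)} + 15745 = - \frac{15}{2} + 15745 = \frac{31475}{2}$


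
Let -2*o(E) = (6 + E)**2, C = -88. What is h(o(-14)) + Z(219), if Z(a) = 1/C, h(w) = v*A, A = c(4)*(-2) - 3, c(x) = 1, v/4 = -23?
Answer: 40479/88 ≈ 459.99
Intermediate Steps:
v = -92 (v = 4*(-23) = -92)
o(E) = -(6 + E)**2/2
A = -5 (A = 1*(-2) - 3 = -2 - 3 = -5)
h(w) = 460 (h(w) = -92*(-5) = 460)
Z(a) = -1/88 (Z(a) = 1/(-88) = -1/88)
h(o(-14)) + Z(219) = 460 - 1/88 = 40479/88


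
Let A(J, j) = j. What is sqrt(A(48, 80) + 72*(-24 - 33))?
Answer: 2*I*sqrt(1006) ≈ 63.435*I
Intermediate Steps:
sqrt(A(48, 80) + 72*(-24 - 33)) = sqrt(80 + 72*(-24 - 33)) = sqrt(80 + 72*(-57)) = sqrt(80 - 4104) = sqrt(-4024) = 2*I*sqrt(1006)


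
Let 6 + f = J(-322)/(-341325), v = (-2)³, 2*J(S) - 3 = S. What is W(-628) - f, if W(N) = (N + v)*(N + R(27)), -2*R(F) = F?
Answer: 278521199681/682650 ≈ 4.0800e+5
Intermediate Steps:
J(S) = 3/2 + S/2
R(F) = -F/2
v = -8
W(N) = (-8 + N)*(-27/2 + N) (W(N) = (N - 8)*(N - ½*27) = (-8 + N)*(N - 27/2) = (-8 + N)*(-27/2 + N))
f = -4095581/682650 (f = -6 + (3/2 + (½)*(-322))/(-341325) = -6 + (3/2 - 161)*(-1/341325) = -6 - 319/2*(-1/341325) = -6 + 319/682650 = -4095581/682650 ≈ -5.9995)
W(-628) - f = (108 + (-628)² - 43/2*(-628)) - 1*(-4095581/682650) = (108 + 394384 + 13502) + 4095581/682650 = 407994 + 4095581/682650 = 278521199681/682650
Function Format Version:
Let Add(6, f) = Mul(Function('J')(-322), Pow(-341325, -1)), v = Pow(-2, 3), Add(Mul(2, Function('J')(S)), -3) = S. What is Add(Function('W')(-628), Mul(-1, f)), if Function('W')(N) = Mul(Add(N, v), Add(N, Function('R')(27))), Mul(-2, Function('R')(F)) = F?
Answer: Rational(278521199681, 682650) ≈ 4.0800e+5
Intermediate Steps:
Function('J')(S) = Add(Rational(3, 2), Mul(Rational(1, 2), S))
Function('R')(F) = Mul(Rational(-1, 2), F)
v = -8
Function('W')(N) = Mul(Add(-8, N), Add(Rational(-27, 2), N)) (Function('W')(N) = Mul(Add(N, -8), Add(N, Mul(Rational(-1, 2), 27))) = Mul(Add(-8, N), Add(N, Rational(-27, 2))) = Mul(Add(-8, N), Add(Rational(-27, 2), N)))
f = Rational(-4095581, 682650) (f = Add(-6, Mul(Add(Rational(3, 2), Mul(Rational(1, 2), -322)), Pow(-341325, -1))) = Add(-6, Mul(Add(Rational(3, 2), -161), Rational(-1, 341325))) = Add(-6, Mul(Rational(-319, 2), Rational(-1, 341325))) = Add(-6, Rational(319, 682650)) = Rational(-4095581, 682650) ≈ -5.9995)
Add(Function('W')(-628), Mul(-1, f)) = Add(Add(108, Pow(-628, 2), Mul(Rational(-43, 2), -628)), Mul(-1, Rational(-4095581, 682650))) = Add(Add(108, 394384, 13502), Rational(4095581, 682650)) = Add(407994, Rational(4095581, 682650)) = Rational(278521199681, 682650)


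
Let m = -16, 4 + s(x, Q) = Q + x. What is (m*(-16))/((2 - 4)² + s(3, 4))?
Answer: 256/7 ≈ 36.571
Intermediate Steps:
s(x, Q) = -4 + Q + x (s(x, Q) = -4 + (Q + x) = -4 + Q + x)
(m*(-16))/((2 - 4)² + s(3, 4)) = (-16*(-16))/((2 - 4)² + (-4 + 4 + 3)) = 256/((-2)² + 3) = 256/(4 + 3) = 256/7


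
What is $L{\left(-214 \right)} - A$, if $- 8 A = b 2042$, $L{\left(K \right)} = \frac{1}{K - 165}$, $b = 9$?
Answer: $\frac{3482627}{1516} \approx 2297.2$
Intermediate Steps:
$L{\left(K \right)} = \frac{1}{-165 + K}$
$A = - \frac{9189}{4}$ ($A = - \frac{9 \cdot 2042}{8} = \left(- \frac{1}{8}\right) 18378 = - \frac{9189}{4} \approx -2297.3$)
$L{\left(-214 \right)} - A = \frac{1}{-165 - 214} - - \frac{9189}{4} = \frac{1}{-379} + \frac{9189}{4} = - \frac{1}{379} + \frac{9189}{4} = \frac{3482627}{1516}$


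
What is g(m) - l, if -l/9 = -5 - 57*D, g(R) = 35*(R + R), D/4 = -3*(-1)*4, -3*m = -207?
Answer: -19839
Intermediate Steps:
m = 69 (m = -⅓*(-207) = 69)
D = 48 (D = 4*(-3*(-1)*4) = 4*(3*4) = 4*12 = 48)
g(R) = 70*R (g(R) = 35*(2*R) = 70*R)
l = 24669 (l = -9*(-5 - 57*48) = -9*(-5 - 2736) = -9*(-2741) = 24669)
g(m) - l = 70*69 - 1*24669 = 4830 - 24669 = -19839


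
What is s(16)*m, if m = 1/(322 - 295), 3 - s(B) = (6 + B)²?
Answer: -481/27 ≈ -17.815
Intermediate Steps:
s(B) = 3 - (6 + B)²
m = 1/27 ≈ 0.037037
s(16)*m = (3 - (6 + 16)²)*(1/27) = (3 - 1*22²)*(1/27) = (3 - 1*484)*(1/27) = (3 - 484)*(1/27) = -481*1/27 = -481/27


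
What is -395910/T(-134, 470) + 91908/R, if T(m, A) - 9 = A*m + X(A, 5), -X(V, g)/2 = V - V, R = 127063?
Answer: 56093050998/8001284173 ≈ 7.0105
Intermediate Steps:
X(V, g) = 0 (X(V, g) = -2*(V - V) = -2*0 = 0)
T(m, A) = 9 + A*m (T(m, A) = 9 + (A*m + 0) = 9 + A*m)
-395910/T(-134, 470) + 91908/R = -395910/(9 + 470*(-134)) + 91908/127063 = -395910/(9 - 62980) + 91908*(1/127063) = -395910/(-62971) + 91908/127063 = -395910*(-1/62971) + 91908/127063 = 395910/62971 + 91908/127063 = 56093050998/8001284173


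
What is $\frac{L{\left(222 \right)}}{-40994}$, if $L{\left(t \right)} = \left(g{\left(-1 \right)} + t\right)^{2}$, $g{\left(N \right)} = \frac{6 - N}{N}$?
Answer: $- \frac{46225}{40994} \approx -1.1276$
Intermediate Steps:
$g{\left(N \right)} = \frac{6 - N}{N}$
$L{\left(t \right)} = \left(-7 + t\right)^{2}$ ($L{\left(t \right)} = \left(\frac{6 - -1}{-1} + t\right)^{2} = \left(- (6 + 1) + t\right)^{2} = \left(\left(-1\right) 7 + t\right)^{2} = \left(-7 + t\right)^{2}$)
$\frac{L{\left(222 \right)}}{-40994} = \frac{\left(-7 + 222\right)^{2}}{-40994} = 215^{2} \left(- \frac{1}{40994}\right) = 46225 \left(- \frac{1}{40994}\right) = - \frac{46225}{40994}$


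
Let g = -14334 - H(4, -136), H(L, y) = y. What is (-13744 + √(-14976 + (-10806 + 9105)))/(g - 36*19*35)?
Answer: 6872/19069 - 3*I*√1853/38138 ≈ 0.36038 - 0.0033861*I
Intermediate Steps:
g = -14198 (g = -14334 - 1*(-136) = -14334 + 136 = -14198)
(-13744 + √(-14976 + (-10806 + 9105)))/(g - 36*19*35) = (-13744 + √(-14976 + (-10806 + 9105)))/(-14198 - 36*19*35) = (-13744 + √(-14976 - 1701))/(-14198 - 684*35) = (-13744 + √(-16677))/(-14198 - 23940) = (-13744 + 3*I*√1853)/(-38138) = (-13744 + 3*I*√1853)*(-1/38138) = 6872/19069 - 3*I*√1853/38138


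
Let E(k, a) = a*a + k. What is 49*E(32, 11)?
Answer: 7497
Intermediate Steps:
E(k, a) = k + a² (E(k, a) = a² + k = k + a²)
49*E(32, 11) = 49*(32 + 11²) = 49*(32 + 121) = 49*153 = 7497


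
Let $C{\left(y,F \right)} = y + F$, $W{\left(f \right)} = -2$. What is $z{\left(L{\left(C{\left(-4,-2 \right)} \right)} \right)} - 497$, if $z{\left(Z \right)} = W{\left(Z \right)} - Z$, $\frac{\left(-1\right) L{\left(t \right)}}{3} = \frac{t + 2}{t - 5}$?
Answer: $- \frac{5477}{11} \approx -497.91$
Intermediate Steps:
$C{\left(y,F \right)} = F + y$
$L{\left(t \right)} = - \frac{3 \left(2 + t\right)}{-5 + t}$ ($L{\left(t \right)} = - 3 \frac{t + 2}{t - 5} = - 3 \frac{2 + t}{-5 + t} = - \frac{3 \left(2 + t\right)}{-5 + t}$)
$z{\left(Z \right)} = -2 - Z$
$z{\left(L{\left(C{\left(-4,-2 \right)} \right)} \right)} - 497 = \left(-2 - \frac{3 \left(-2 - \left(-2 - 4\right)\right)}{-5 - 6}\right) - 497 = \left(-2 - \frac{3 \left(-2 - -6\right)}{-5 - 6}\right) - 497 = \left(-2 - \frac{3 \left(-2 + 6\right)}{-11}\right) - 497 = \left(-2 - 3 \left(- \frac{1}{11}\right) 4\right) - 497 = \left(-2 - - \frac{12}{11}\right) - 497 = \left(-2 + \frac{12}{11}\right) - 497 = - \frac{10}{11} - 497 = - \frac{5477}{11}$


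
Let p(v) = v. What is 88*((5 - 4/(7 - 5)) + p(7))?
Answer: 880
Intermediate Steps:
88*((5 - 4/(7 - 5)) + p(7)) = 88*((5 - 4/(7 - 5)) + 7) = 88*((5 - 4/2) + 7) = 88*((5 + (½)*(-4)) + 7) = 88*((5 - 2) + 7) = 88*(3 + 7) = 88*10 = 880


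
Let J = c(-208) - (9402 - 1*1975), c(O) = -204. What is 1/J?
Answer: -1/7631 ≈ -0.00013104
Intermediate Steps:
J = -7631 (J = -204 - (9402 - 1*1975) = -204 - (9402 - 1975) = -204 - 1*7427 = -204 - 7427 = -7631)
1/J = 1/(-7631) = -1/7631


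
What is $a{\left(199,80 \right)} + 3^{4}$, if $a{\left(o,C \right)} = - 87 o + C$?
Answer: $-17152$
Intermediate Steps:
$a{\left(o,C \right)} = C - 87 o$
$a{\left(199,80 \right)} + 3^{4} = \left(80 - 17313\right) + 3^{4} = \left(80 - 17313\right) + 81 = -17233 + 81 = -17152$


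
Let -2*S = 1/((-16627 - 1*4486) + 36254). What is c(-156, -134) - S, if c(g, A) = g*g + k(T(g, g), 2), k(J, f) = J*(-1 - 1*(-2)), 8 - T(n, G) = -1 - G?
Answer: 732491299/30282 ≈ 24189.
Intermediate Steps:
T(n, G) = 9 + G (T(n, G) = 8 - (-1 - G) = 8 + (1 + G) = 9 + G)
k(J, f) = J (k(J, f) = J*(-1 + 2) = J*1 = J)
c(g, A) = 9 + g + g² (c(g, A) = g*g + (9 + g) = g² + (9 + g) = 9 + g + g²)
S = -1/30282 (S = -1/(2*((-16627 - 1*4486) + 36254)) = -1/(2*((-16627 - 4486) + 36254)) = -1/(2*(-21113 + 36254)) = -½/15141 = -½*1/15141 = -1/30282 ≈ -3.3023e-5)
c(-156, -134) - S = (9 - 156 + (-156)²) - 1*(-1/30282) = (9 - 156 + 24336) + 1/30282 = 24189 + 1/30282 = 732491299/30282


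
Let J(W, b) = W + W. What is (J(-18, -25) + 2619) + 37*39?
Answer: 4026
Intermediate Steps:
J(W, b) = 2*W
(J(-18, -25) + 2619) + 37*39 = (2*(-18) + 2619) + 37*39 = (-36 + 2619) + 1443 = 2583 + 1443 = 4026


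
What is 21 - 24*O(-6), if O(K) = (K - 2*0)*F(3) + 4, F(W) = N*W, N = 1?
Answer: 357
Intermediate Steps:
F(W) = W (F(W) = 1*W = W)
O(K) = 4 + 3*K (O(K) = (K - 2*0)*3 + 4 = (K + 0)*3 + 4 = K*3 + 4 = 3*K + 4 = 4 + 3*K)
21 - 24*O(-6) = 21 - 24*(4 + 3*(-6)) = 21 - 24*(4 - 18) = 21 - 24*(-14) = 21 + 336 = 357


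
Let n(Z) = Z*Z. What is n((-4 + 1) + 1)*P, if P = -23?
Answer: -92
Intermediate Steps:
n(Z) = Z**2
n((-4 + 1) + 1)*P = ((-4 + 1) + 1)**2*(-23) = (-3 + 1)**2*(-23) = (-2)**2*(-23) = 4*(-23) = -92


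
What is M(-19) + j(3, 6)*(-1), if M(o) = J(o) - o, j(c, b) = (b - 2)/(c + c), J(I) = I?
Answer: -⅔ ≈ -0.66667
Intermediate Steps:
j(c, b) = (-2 + b)/(2*c) (j(c, b) = (-2 + b)/((2*c)) = (-2 + b)*(1/(2*c)) = (-2 + b)/(2*c))
M(o) = 0 (M(o) = o - o = 0)
M(-19) + j(3, 6)*(-1) = 0 + ((½)*(-2 + 6)/3)*(-1) = 0 + ((½)*(⅓)*4)*(-1) = 0 + (⅔)*(-1) = 0 - ⅔ = -⅔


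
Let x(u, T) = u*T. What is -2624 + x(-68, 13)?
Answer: -3508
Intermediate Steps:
x(u, T) = T*u
-2624 + x(-68, 13) = -2624 + 13*(-68) = -2624 - 884 = -3508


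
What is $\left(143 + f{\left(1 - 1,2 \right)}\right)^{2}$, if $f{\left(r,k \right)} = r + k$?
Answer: $21025$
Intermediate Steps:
$f{\left(r,k \right)} = k + r$
$\left(143 + f{\left(1 - 1,2 \right)}\right)^{2} = \left(143 + \left(2 + \left(1 - 1\right)\right)\right)^{2} = \left(143 + \left(2 + 0\right)\right)^{2} = \left(143 + 2\right)^{2} = 145^{2} = 21025$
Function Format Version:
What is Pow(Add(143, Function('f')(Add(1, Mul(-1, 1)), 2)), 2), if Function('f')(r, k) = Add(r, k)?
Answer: 21025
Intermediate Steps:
Function('f')(r, k) = Add(k, r)
Pow(Add(143, Function('f')(Add(1, Mul(-1, 1)), 2)), 2) = Pow(Add(143, Add(2, Add(1, Mul(-1, 1)))), 2) = Pow(Add(143, Add(2, Add(1, -1))), 2) = Pow(Add(143, Add(2, 0)), 2) = Pow(Add(143, 2), 2) = Pow(145, 2) = 21025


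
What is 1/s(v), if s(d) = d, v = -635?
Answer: -1/635 ≈ -0.0015748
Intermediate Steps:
1/s(v) = 1/(-635) = -1/635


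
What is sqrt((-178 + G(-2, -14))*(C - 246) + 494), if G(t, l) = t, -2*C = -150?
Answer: sqrt(31274) ≈ 176.84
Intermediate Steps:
C = 75 (C = -1/2*(-150) = 75)
sqrt((-178 + G(-2, -14))*(C - 246) + 494) = sqrt((-178 - 2)*(75 - 246) + 494) = sqrt(-180*(-171) + 494) = sqrt(30780 + 494) = sqrt(31274)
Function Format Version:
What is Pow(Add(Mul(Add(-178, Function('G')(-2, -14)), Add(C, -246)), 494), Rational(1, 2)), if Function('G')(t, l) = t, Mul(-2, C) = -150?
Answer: Pow(31274, Rational(1, 2)) ≈ 176.84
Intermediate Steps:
C = 75 (C = Mul(Rational(-1, 2), -150) = 75)
Pow(Add(Mul(Add(-178, Function('G')(-2, -14)), Add(C, -246)), 494), Rational(1, 2)) = Pow(Add(Mul(Add(-178, -2), Add(75, -246)), 494), Rational(1, 2)) = Pow(Add(Mul(-180, -171), 494), Rational(1, 2)) = Pow(Add(30780, 494), Rational(1, 2)) = Pow(31274, Rational(1, 2))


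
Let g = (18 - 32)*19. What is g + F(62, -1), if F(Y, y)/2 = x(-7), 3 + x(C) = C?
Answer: -286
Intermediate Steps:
x(C) = -3 + C
g = -266 (g = -14*19 = -266)
F(Y, y) = -20 (F(Y, y) = 2*(-3 - 7) = 2*(-10) = -20)
g + F(62, -1) = -266 - 20 = -286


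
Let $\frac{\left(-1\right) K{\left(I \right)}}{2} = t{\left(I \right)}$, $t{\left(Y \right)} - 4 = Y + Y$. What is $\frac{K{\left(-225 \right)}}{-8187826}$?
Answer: $- \frac{446}{4093913} \approx -0.00010894$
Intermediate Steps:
$t{\left(Y \right)} = 4 + 2 Y$ ($t{\left(Y \right)} = 4 + \left(Y + Y\right) = 4 + 2 Y$)
$K{\left(I \right)} = -8 - 4 I$ ($K{\left(I \right)} = - 2 \left(4 + 2 I\right) = -8 - 4 I$)
$\frac{K{\left(-225 \right)}}{-8187826} = \frac{-8 - -900}{-8187826} = \left(-8 + 900\right) \left(- \frac{1}{8187826}\right) = 892 \left(- \frac{1}{8187826}\right) = - \frac{446}{4093913}$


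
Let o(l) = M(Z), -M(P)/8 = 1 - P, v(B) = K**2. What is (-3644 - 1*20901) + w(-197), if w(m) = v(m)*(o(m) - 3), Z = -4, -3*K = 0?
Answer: -24545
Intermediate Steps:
K = 0 (K = -1/3*0 = 0)
v(B) = 0 (v(B) = 0**2 = 0)
M(P) = -8 + 8*P (M(P) = -8*(1 - P) = -8 + 8*P)
o(l) = -40 (o(l) = -8 + 8*(-4) = -8 - 32 = -40)
w(m) = 0 (w(m) = 0*(-40 - 3) = 0*(-43) = 0)
(-3644 - 1*20901) + w(-197) = (-3644 - 1*20901) + 0 = (-3644 - 20901) + 0 = -24545 + 0 = -24545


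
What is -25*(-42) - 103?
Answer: 947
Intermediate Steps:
-25*(-42) - 103 = 1050 - 103 = 947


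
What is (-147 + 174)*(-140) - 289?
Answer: -4069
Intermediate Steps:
(-147 + 174)*(-140) - 289 = 27*(-140) - 289 = -3780 - 289 = -4069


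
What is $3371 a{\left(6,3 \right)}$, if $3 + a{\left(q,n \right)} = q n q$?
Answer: $353955$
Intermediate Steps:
$a{\left(q,n \right)} = -3 + n q^{2}$ ($a{\left(q,n \right)} = -3 + q n q = -3 + n q^{2}$)
$3371 a{\left(6,3 \right)} = 3371 \left(-3 + 3 \cdot 6^{2}\right) = 3371 \left(-3 + 3 \cdot 36\right) = 3371 \left(-3 + 108\right) = 3371 \cdot 105 = 353955$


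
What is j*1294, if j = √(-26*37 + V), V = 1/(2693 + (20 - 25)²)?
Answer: 647*I*√789643930/453 ≈ 40135.0*I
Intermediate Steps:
V = 1/2718 (V = 1/(2693 + (-5)²) = 1/(2693 + 25) = 1/2718 ≈ 0.00036792)
j = I*√789643930/906 (j = √(-26*37 + 1/2718) = √(-962 + 1/2718) = √(-2614715/2718) = I*√789643930/906 ≈ 31.016*I)
j*1294 = (I*√789643930/906)*1294 = 647*I*√789643930/453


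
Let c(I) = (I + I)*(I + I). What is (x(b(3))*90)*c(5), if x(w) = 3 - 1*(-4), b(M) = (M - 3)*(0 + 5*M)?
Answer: 63000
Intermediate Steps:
c(I) = 4*I² (c(I) = (2*I)*(2*I) = 4*I²)
b(M) = 5*M*(-3 + M) (b(M) = (-3 + M)*(5*M) = 5*M*(-3 + M))
x(w) = 7 (x(w) = 3 + 4 = 7)
(x(b(3))*90)*c(5) = (7*90)*(4*5²) = 630*(4*25) = 630*100 = 63000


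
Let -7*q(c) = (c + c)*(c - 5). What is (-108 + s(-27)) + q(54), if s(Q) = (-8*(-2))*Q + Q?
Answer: -1323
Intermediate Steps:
s(Q) = 17*Q (s(Q) = 16*Q + Q = 17*Q)
q(c) = -2*c*(-5 + c)/7 (q(c) = -(c + c)*(c - 5)/7 = -2*c*(-5 + c)/7)
(-108 + s(-27)) + q(54) = (-108 + 17*(-27)) + (2/7)*54*(5 - 1*54) = (-108 - 459) + (2/7)*54*(5 - 54) = -567 + (2/7)*54*(-49) = -567 - 756 = -1323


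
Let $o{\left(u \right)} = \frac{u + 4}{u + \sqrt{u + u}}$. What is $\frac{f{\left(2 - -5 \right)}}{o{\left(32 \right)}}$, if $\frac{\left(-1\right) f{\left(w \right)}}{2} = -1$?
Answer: $\frac{20}{9} \approx 2.2222$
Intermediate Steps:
$f{\left(w \right)} = 2$ ($f{\left(w \right)} = \left(-2\right) \left(-1\right) = 2$)
$o{\left(u \right)} = \frac{4 + u}{u + \sqrt{2} \sqrt{u}}$ ($o{\left(u \right)} = \frac{4 + u}{u + \sqrt{2 u}} = \frac{4 + u}{u + \sqrt{2} \sqrt{u}}$)
$\frac{f{\left(2 - -5 \right)}}{o{\left(32 \right)}} = \frac{2}{\frac{1}{32 + \sqrt{2} \sqrt{32}} \left(4 + 32\right)} = \frac{2}{\frac{1}{32 + \sqrt{2} \cdot 4 \sqrt{2}} \cdot 36} = \frac{2}{\frac{1}{32 + 8} \cdot 36} = \frac{2}{\frac{1}{40} \cdot 36} = \frac{2}{\frac{9}{10}} = 2 \cdot \frac{10}{9} = \frac{20}{9}$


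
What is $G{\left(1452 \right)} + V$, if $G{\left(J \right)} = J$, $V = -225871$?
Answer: $-224419$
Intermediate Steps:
$G{\left(1452 \right)} + V = 1452 - 225871 = -224419$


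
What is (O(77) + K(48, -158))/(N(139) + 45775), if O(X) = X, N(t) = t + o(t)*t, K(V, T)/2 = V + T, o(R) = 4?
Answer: -143/46470 ≈ -0.0030773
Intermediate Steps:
K(V, T) = 2*T + 2*V (K(V, T) = 2*(V + T) = 2*(T + V) = 2*T + 2*V)
N(t) = 5*t (N(t) = t + 4*t = 5*t)
(O(77) + K(48, -158))/(N(139) + 45775) = (77 + (2*(-158) + 2*48))/(5*139 + 45775) = (77 + (-316 + 96))/(695 + 45775) = (77 - 220)/46470 = -143*1/46470 = -143/46470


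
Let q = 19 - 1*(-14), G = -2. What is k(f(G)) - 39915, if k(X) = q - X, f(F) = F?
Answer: -39880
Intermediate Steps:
q = 33 (q = 19 + 14 = 33)
k(X) = 33 - X
k(f(G)) - 39915 = (33 - 1*(-2)) - 39915 = (33 + 2) - 39915 = 35 - 39915 = -39880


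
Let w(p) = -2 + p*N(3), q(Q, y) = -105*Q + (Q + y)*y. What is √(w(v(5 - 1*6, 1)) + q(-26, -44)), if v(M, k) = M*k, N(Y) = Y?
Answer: 3*√645 ≈ 76.191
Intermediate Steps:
q(Q, y) = -105*Q + y*(Q + y)
w(p) = -2 + 3*p (w(p) = -2 + p*3 = -2 + 3*p)
√(w(v(5 - 1*6, 1)) + q(-26, -44)) = √((-2 + 3*((5 - 1*6)*1)) + ((-44)² - 105*(-26) - 26*(-44))) = √((-2 + 3*((5 - 6)*1)) + (1936 + 2730 + 1144)) = √((-2 + 3*(-1*1)) + 5810) = √((-2 + 3*(-1)) + 5810) = √((-2 - 3) + 5810) = √(-5 + 5810) = √5805 = 3*√645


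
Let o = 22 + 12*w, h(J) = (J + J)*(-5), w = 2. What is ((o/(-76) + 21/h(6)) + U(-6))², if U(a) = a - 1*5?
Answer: 20638849/144400 ≈ 142.93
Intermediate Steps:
h(J) = -10*J (h(J) = (2*J)*(-5) = -10*J)
U(a) = -5 + a (U(a) = a - 5 = -5 + a)
o = 46 (o = 22 + 12*2 = 22 + 24 = 46)
((o/(-76) + 21/h(6)) + U(-6))² = ((46/(-76) + 21/((-10*6))) + (-5 - 6))² = ((46*(-1/76) + 21/(-60)) - 11)² = ((-23/38 + 21*(-1/60)) - 11)² = ((-23/38 - 7/20) - 11)² = (-363/380 - 11)² = (-4543/380)² = 20638849/144400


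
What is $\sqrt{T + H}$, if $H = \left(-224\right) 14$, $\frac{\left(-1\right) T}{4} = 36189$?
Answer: $2 i \sqrt{36973} \approx 384.57 i$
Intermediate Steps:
$T = -144756$ ($T = \left(-4\right) 36189 = -144756$)
$H = -3136$
$\sqrt{T + H} = \sqrt{-144756 - 3136} = \sqrt{-147892} = 2 i \sqrt{36973}$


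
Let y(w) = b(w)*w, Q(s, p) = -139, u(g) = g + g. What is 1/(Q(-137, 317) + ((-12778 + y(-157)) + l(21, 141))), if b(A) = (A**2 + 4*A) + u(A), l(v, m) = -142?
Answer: -1/3735058 ≈ -2.6773e-7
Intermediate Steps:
u(g) = 2*g
b(A) = A**2 + 6*A (b(A) = (A**2 + 4*A) + 2*A = A**2 + 6*A)
y(w) = w**2*(6 + w) (y(w) = (w*(6 + w))*w = w**2*(6 + w))
1/(Q(-137, 317) + ((-12778 + y(-157)) + l(21, 141))) = 1/(-139 + ((-12778 + (-157)**2*(6 - 157)) - 142)) = 1/(-139 + ((-12778 + 24649*(-151)) - 142)) = 1/(-139 + ((-12778 - 3721999) - 142)) = 1/(-139 + (-3734777 - 142)) = 1/(-139 - 3734919) = 1/(-3735058) = -1/3735058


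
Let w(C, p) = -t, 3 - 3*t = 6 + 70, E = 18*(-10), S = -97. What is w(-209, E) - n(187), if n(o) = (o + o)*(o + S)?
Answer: -100907/3 ≈ -33636.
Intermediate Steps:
E = -180
t = -73/3 (t = 1 - (6 + 70)/3 = 1 - ⅓*76 = 1 - 76/3 = -73/3 ≈ -24.333)
n(o) = 2*o*(-97 + o) (n(o) = (o + o)*(o - 97) = (2*o)*(-97 + o) = 2*o*(-97 + o))
w(C, p) = 73/3 (w(C, p) = -1*(-73/3) = 73/3)
w(-209, E) - n(187) = 73/3 - 2*187*(-97 + 187) = 73/3 - 2*187*90 = 73/3 - 1*33660 = 73/3 - 33660 = -100907/3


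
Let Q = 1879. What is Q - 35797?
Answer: -33918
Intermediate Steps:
Q - 35797 = 1879 - 35797 = -33918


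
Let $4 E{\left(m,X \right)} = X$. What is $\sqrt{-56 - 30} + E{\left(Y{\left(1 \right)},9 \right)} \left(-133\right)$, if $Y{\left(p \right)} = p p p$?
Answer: $- \frac{1197}{4} + i \sqrt{86} \approx -299.25 + 9.2736 i$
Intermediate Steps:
$Y{\left(p \right)} = p^{3}$ ($Y{\left(p \right)} = p^{2} p = p^{3}$)
$E{\left(m,X \right)} = \frac{X}{4}$
$\sqrt{-56 - 30} + E{\left(Y{\left(1 \right)},9 \right)} \left(-133\right) = \sqrt{-56 - 30} + \frac{1}{4} \cdot 9 \left(-133\right) = \sqrt{-86} + \frac{9}{4} \left(-133\right) = i \sqrt{86} - \frac{1197}{4} = - \frac{1197}{4} + i \sqrt{86}$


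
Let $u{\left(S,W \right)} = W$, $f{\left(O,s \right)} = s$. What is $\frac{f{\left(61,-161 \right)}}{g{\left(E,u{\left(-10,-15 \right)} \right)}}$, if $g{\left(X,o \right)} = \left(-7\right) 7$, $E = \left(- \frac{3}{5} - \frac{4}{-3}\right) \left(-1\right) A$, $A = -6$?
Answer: $\frac{23}{7} \approx 3.2857$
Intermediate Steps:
$E = \frac{22}{5}$ ($E = \left(- \frac{3}{5} - \frac{4}{-3}\right) \left(-1\right) \left(-6\right) = \left(\left(-3\right) \frac{1}{5} - - \frac{4}{3}\right) \left(-1\right) \left(-6\right) = \left(- \frac{3}{5} + \frac{4}{3}\right) \left(-1\right) \left(-6\right) = \frac{11}{15} \left(-1\right) \left(-6\right) = \left(- \frac{11}{15}\right) \left(-6\right) = \frac{22}{5} \approx 4.4$)
$g{\left(X,o \right)} = -49$
$\frac{f{\left(61,-161 \right)}}{g{\left(E,u{\left(-10,-15 \right)} \right)}} = - \frac{161}{-49} = \left(-161\right) \left(- \frac{1}{49}\right) = \frac{23}{7}$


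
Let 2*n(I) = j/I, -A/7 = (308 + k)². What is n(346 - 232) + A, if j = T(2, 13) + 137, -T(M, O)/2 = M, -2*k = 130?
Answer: -4960109/12 ≈ -4.1334e+5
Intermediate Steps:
k = -65 (k = -½*130 = -65)
T(M, O) = -2*M
A = -413343 (A = -7*(308 - 65)² = -7*243² = -7*59049 = -413343)
j = 133 (j = -2*2 + 137 = -4 + 137 = 133)
n(I) = 133/(2*I) (n(I) = (133/I)/2 = 133/(2*I))
n(346 - 232) + A = 133/(2*(346 - 232)) - 413343 = (133/2)/114 - 413343 = (133/2)*(1/114) - 413343 = 7/12 - 413343 = -4960109/12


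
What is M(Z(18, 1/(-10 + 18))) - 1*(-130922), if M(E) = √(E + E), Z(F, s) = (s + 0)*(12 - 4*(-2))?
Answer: 130922 + √5 ≈ 1.3092e+5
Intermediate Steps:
Z(F, s) = 20*s (Z(F, s) = s*(12 + 8) = s*20 = 20*s)
M(E) = √2*√E (M(E) = √(2*E) = √2*√E)
M(Z(18, 1/(-10 + 18))) - 1*(-130922) = √2*√(20/(-10 + 18)) - 1*(-130922) = √2*√(20/8) + 130922 = √2*√(20*(⅛)) + 130922 = √2*√(5/2) + 130922 = √2*(√10/2) + 130922 = √5 + 130922 = 130922 + √5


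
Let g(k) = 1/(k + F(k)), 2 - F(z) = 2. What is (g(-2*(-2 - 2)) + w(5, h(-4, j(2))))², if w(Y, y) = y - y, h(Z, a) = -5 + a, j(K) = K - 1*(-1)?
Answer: 1/64 ≈ 0.015625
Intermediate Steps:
F(z) = 0 (F(z) = 2 - 1*2 = 2 - 2 = 0)
j(K) = 1 + K (j(K) = K + 1 = 1 + K)
w(Y, y) = 0
g(k) = 1/k (g(k) = 1/(k + 0) = 1/k)
(g(-2*(-2 - 2)) + w(5, h(-4, j(2))))² = (1/(-2*(-2 - 2)) + 0)² = (1/(-2*(-4)) + 0)² = (1/8 + 0)² = (⅛ + 0)² = (⅛)² = 1/64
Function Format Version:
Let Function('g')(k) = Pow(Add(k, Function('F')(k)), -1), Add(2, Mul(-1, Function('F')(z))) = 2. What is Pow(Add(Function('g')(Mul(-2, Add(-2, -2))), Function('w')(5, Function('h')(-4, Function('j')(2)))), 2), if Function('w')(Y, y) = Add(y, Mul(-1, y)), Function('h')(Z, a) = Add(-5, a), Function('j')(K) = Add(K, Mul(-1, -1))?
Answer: Rational(1, 64) ≈ 0.015625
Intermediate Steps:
Function('F')(z) = 0 (Function('F')(z) = Add(2, Mul(-1, 2)) = Add(2, -2) = 0)
Function('j')(K) = Add(1, K) (Function('j')(K) = Add(K, 1) = Add(1, K))
Function('w')(Y, y) = 0
Function('g')(k) = Pow(k, -1) (Function('g')(k) = Pow(Add(k, 0), -1) = Pow(k, -1))
Pow(Add(Function('g')(Mul(-2, Add(-2, -2))), Function('w')(5, Function('h')(-4, Function('j')(2)))), 2) = Pow(Add(Pow(Mul(-2, Add(-2, -2)), -1), 0), 2) = Pow(Add(Pow(Mul(-2, -4), -1), 0), 2) = Pow(Add(Pow(8, -1), 0), 2) = Pow(Add(Rational(1, 8), 0), 2) = Pow(Rational(1, 8), 2) = Rational(1, 64)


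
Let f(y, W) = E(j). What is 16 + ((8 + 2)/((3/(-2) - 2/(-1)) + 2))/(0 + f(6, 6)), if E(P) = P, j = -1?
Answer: 12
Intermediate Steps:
f(y, W) = -1
16 + ((8 + 2)/((3/(-2) - 2/(-1)) + 2))/(0 + f(6, 6)) = 16 + ((8 + 2)/((3/(-2) - 2/(-1)) + 2))/(0 - 1) = 16 + (10/((3*(-½) - 2*(-1)) + 2))/(-1) = 16 - 10/((-3/2 + 2) + 2) = 16 - 10/(½ + 2) = 16 - 10/5/2 = 16 - 10*2/5 = 16 - 1*4 = 16 - 4 = 12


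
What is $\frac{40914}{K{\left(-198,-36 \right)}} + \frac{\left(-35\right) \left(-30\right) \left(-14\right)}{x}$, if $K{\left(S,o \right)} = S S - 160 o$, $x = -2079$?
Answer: $\frac{1973627}{247302} \approx 7.9806$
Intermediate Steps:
$K{\left(S,o \right)} = S^{2} - 160 o$
$\frac{40914}{K{\left(-198,-36 \right)}} + \frac{\left(-35\right) \left(-30\right) \left(-14\right)}{x} = \frac{40914}{\left(-198\right)^{2} - -5760} + \frac{\left(-35\right) \left(-30\right) \left(-14\right)}{-2079} = \frac{40914}{39204 + 5760} + 1050 \left(-14\right) \left(- \frac{1}{2079}\right) = \frac{40914}{44964} - - \frac{700}{99} = 40914 \cdot \frac{1}{44964} + \frac{700}{99} = \frac{2273}{2498} + \frac{700}{99} = \frac{1973627}{247302}$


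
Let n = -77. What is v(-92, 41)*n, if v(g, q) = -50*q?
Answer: 157850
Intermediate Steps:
v(-92, 41)*n = -50*41*(-77) = -2050*(-77) = 157850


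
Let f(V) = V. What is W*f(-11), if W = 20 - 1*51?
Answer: 341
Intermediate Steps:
W = -31 (W = 20 - 51 = -31)
W*f(-11) = -31*(-11) = 341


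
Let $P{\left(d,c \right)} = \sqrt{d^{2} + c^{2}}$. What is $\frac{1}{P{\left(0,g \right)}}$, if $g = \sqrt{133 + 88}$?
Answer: $\frac{\sqrt{221}}{221} \approx 0.067267$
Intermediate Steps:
$g = \sqrt{221} \approx 14.866$
$P{\left(d,c \right)} = \sqrt{c^{2} + d^{2}}$
$\frac{1}{P{\left(0,g \right)}} = \frac{1}{\sqrt{\left(\sqrt{221}\right)^{2} + 0^{2}}} = \frac{1}{\sqrt{221 + 0}} = \frac{1}{\sqrt{221}} = \frac{\sqrt{221}}{221}$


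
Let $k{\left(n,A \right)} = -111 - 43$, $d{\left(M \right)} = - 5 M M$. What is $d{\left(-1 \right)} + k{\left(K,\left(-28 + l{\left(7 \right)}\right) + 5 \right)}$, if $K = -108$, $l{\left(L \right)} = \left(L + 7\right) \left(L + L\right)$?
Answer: $-159$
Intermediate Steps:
$l{\left(L \right)} = 2 L \left(7 + L\right)$ ($l{\left(L \right)} = \left(7 + L\right) 2 L = 2 L \left(7 + L\right)$)
$d{\left(M \right)} = - 5 M^{2}$
$k{\left(n,A \right)} = -154$ ($k{\left(n,A \right)} = -111 - 43 = -154$)
$d{\left(-1 \right)} + k{\left(K,\left(-28 + l{\left(7 \right)}\right) + 5 \right)} = - 5 \left(-1\right)^{2} - 154 = \left(-5\right) 1 - 154 = -5 - 154 = -159$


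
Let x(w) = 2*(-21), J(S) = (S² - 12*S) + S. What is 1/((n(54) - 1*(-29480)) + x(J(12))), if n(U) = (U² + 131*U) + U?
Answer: 1/39482 ≈ 2.5328e-5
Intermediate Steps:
n(U) = U² + 132*U
J(S) = S² - 11*S
x(w) = -42
1/((n(54) - 1*(-29480)) + x(J(12))) = 1/((54*(132 + 54) - 1*(-29480)) - 42) = 1/((54*186 + 29480) - 42) = 1/((10044 + 29480) - 42) = 1/(39524 - 42) = 1/39482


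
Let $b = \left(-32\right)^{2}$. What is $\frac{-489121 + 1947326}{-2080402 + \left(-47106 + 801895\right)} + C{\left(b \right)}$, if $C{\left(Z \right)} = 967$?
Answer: $\frac{1280409566}{1325613} \approx 965.9$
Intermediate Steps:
$b = 1024$
$\frac{-489121 + 1947326}{-2080402 + \left(-47106 + 801895\right)} + C{\left(b \right)} = \frac{-489121 + 1947326}{-2080402 + \left(-47106 + 801895\right)} + 967 = \frac{1458205}{-2080402 + 754789} + 967 = \frac{1458205}{-1325613} + 967 = 1458205 \left(- \frac{1}{1325613}\right) + 967 = - \frac{1458205}{1325613} + 967 = \frac{1280409566}{1325613}$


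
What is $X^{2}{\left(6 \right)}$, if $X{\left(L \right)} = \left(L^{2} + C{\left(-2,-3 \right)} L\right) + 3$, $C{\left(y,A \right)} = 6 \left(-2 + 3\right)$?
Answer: $5625$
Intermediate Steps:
$C{\left(y,A \right)} = 6$ ($C{\left(y,A \right)} = 6 \cdot 1 = 6$)
$X{\left(L \right)} = 3 + L^{2} + 6 L$ ($X{\left(L \right)} = \left(L^{2} + 6 L\right) + 3 = 3 + L^{2} + 6 L$)
$X^{2}{\left(6 \right)} = \left(3 + 6^{2} + 6 \cdot 6\right)^{2} = \left(3 + 36 + 36\right)^{2} = 75^{2} = 5625$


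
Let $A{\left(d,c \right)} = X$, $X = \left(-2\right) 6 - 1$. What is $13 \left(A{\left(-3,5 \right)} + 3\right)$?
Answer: $-130$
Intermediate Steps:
$X = -13$ ($X = -12 - 1 = -13$)
$A{\left(d,c \right)} = -13$
$13 \left(A{\left(-3,5 \right)} + 3\right) = 13 \left(-13 + 3\right) = 13 \left(-10\right) = -130$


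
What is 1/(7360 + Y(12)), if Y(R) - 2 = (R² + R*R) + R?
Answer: 1/7662 ≈ 0.00013051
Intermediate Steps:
Y(R) = 2 + R + 2*R² (Y(R) = 2 + ((R² + R*R) + R) = 2 + ((R² + R²) + R) = 2 + (2*R² + R) = 2 + (R + 2*R²) = 2 + R + 2*R²)
1/(7360 + Y(12)) = 1/(7360 + (2 + 12 + 2*12²)) = 1/(7360 + (2 + 12 + 2*144)) = 1/(7360 + (2 + 12 + 288)) = 1/(7360 + 302) = 1/7662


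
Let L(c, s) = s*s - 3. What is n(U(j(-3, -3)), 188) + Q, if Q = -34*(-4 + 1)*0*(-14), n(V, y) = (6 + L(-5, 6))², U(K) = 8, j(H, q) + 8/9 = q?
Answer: 1521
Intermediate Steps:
L(c, s) = -3 + s² (L(c, s) = s² - 3 = -3 + s²)
j(H, q) = -8/9 + q
n(V, y) = 1521 (n(V, y) = (6 + (-3 + 6²))² = (6 + (-3 + 36))² = (6 + 33)² = 39² = 1521)
Q = 0 (Q = -(-102)*0*(-14) = -34*0*(-14) = 0*(-14) = 0)
n(U(j(-3, -3)), 188) + Q = 1521 + 0 = 1521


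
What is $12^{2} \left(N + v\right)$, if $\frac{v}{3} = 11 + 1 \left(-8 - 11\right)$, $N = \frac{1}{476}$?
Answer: $- \frac{411228}{119} \approx -3455.7$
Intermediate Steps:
$N = \frac{1}{476} \approx 0.0021008$
$v = -24$ ($v = 3 \left(11 + 1 \left(-8 - 11\right)\right) = 3 \left(11 + 1 \left(-19\right)\right) = 3 \left(11 - 19\right) = 3 \left(-8\right) = -24$)
$12^{2} \left(N + v\right) = 12^{2} \left(\frac{1}{476} - 24\right) = 144 \left(- \frac{11423}{476}\right) = - \frac{411228}{119}$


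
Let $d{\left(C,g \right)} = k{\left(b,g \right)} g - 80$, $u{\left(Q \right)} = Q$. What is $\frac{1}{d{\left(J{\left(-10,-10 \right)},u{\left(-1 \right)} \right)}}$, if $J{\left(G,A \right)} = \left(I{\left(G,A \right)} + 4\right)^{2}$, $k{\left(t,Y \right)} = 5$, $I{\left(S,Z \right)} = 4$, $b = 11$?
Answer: $- \frac{1}{85} \approx -0.011765$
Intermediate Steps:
$J{\left(G,A \right)} = 64$ ($J{\left(G,A \right)} = \left(4 + 4\right)^{2} = 8^{2} = 64$)
$d{\left(C,g \right)} = -80 + 5 g$ ($d{\left(C,g \right)} = 5 g - 80 = -80 + 5 g$)
$\frac{1}{d{\left(J{\left(-10,-10 \right)},u{\left(-1 \right)} \right)}} = \frac{1}{-80 + 5 \left(-1\right)} = \frac{1}{-80 - 5} = \frac{1}{-85} = - \frac{1}{85}$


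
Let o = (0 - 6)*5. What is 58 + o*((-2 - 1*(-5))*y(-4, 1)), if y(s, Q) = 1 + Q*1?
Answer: -122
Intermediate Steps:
y(s, Q) = 1 + Q
o = -30 (o = -6*5 = -30)
58 + o*((-2 - 1*(-5))*y(-4, 1)) = 58 - 30*(-2 - 1*(-5))*(1 + 1) = 58 - 30*(-2 + 5)*2 = 58 - 90*2 = 58 - 30*6 = 58 - 180 = -122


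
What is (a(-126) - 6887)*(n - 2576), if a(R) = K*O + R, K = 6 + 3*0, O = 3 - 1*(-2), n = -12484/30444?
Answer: 136930045031/7611 ≈ 1.7991e+7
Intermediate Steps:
n = -3121/7611 (n = -12484*1/30444 = -3121/7611 ≈ -0.41006)
O = 5 (O = 3 + 2 = 5)
K = 6 (K = 6 + 0 = 6)
a(R) = 30 + R (a(R) = 6*5 + R = 30 + R)
(a(-126) - 6887)*(n - 2576) = ((30 - 126) - 6887)*(-3121/7611 - 2576) = (-96 - 6887)*(-19609057/7611) = -6983*(-19609057/7611) = 136930045031/7611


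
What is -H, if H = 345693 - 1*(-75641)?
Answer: -421334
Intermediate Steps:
H = 421334 (H = 345693 + 75641 = 421334)
-H = -1*421334 = -421334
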